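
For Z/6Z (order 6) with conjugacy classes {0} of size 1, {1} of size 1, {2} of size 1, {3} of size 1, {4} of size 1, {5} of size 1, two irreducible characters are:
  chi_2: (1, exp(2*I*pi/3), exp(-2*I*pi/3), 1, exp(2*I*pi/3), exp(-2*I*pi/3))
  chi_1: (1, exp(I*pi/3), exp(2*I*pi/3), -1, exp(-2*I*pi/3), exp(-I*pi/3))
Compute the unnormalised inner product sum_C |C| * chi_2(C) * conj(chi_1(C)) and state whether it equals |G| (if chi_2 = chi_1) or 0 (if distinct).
Sum = 0; so <chi_2, chi_1> = 0 (distinct irreducibles are orthogonal).

Why: Compute term by term over conjugacy classes (|C| * chi_2(C) * conj(chi_1(C))):
  1*(1)*conj(1) + 1*(exp(2*I*pi/3))*conj(exp(I*pi/3)) + 1*(exp(-2*I*pi/3))*conj(exp(2*I*pi/3)) + 1*(1)*conj(-1) + 1*(exp(2*I*pi/3))*conj(exp(-2*I*pi/3)) + 1*(exp(-2*I*pi/3))*conj(exp(-I*pi/3))
  = (1) + (exp(I*pi/3)) + (exp(2*I*pi/3)) + (-1) + (exp(-2*I*pi/3)) + (exp(-I*pi/3))
  = 0.
(Exp terms are combined using exp(i*s)*conj(exp(i*t)) = exp(i*(s-t)), and sums of them are collapsed using the identity that for every m > 1 the m distinct m-th roots of unity sum to 0, e.g. 1 + exp(2*I*pi/3) + exp(-2*I*pi/3) = 0.)
Dividing by |G| = 6 gives 0/6 = 0, matching the row-orthogonality relation <chi_2, chi_1> = [chi_2 = chi_1].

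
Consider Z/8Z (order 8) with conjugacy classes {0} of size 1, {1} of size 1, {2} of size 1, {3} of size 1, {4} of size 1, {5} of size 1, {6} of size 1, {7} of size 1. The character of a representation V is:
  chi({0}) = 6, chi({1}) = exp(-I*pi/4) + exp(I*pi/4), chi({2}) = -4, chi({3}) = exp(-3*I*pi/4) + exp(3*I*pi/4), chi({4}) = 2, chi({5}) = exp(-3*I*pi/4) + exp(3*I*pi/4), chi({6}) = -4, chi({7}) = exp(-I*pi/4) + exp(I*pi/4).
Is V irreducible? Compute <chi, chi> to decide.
Not irreducible (reducible): <chi, chi> = 10 > 1.

<chi, chi> = (1/|G|) sum_C |C| * |chi(C)|^2 = (1/8)[1*|6|^2 + 1*|exp(-I*pi/4) + exp(I*pi/4)|^2 + 1*|-4|^2 + 1*|exp(-3*I*pi/4) + exp(3*I*pi/4)|^2 + 1*|2|^2 + 1*|exp(-3*I*pi/4) + exp(3*I*pi/4)|^2 + 1*|-4|^2 + 1*|exp(-I*pi/4) + exp(I*pi/4)|^2]
  = (1/8)[(36) + (2) + (16) + (2) + (4) + (2) + (16) + (2)] = 80/8 = 10.
(Exp terms are combined using exp(i*s)*conj(exp(i*t)) = exp(i*(s-t)), and sums of them are collapsed using the identity that for every m > 1 the m distinct m-th roots of unity sum to 0, e.g. 1 + exp(2*I*pi/3) + exp(-2*I*pi/3) = 0.)
A character is irreducible iff <chi, chi> = 1, so this representation is reducible.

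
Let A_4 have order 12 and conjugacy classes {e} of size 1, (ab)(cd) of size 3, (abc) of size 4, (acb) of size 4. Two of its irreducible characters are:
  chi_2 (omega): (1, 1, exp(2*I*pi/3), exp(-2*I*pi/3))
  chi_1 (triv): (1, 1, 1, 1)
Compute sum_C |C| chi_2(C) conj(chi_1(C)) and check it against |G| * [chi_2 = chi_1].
Sum = 0; so <chi_2, chi_1> = 0 (distinct irreducibles are orthogonal).

Working: Compute term by term over conjugacy classes (|C| * chi_2(C) * conj(chi_1(C))):
  1*(1)*conj(1) + 3*(1)*conj(1) + 4*(exp(2*I*pi/3))*conj(1) + 4*(exp(-2*I*pi/3))*conj(1)
  = (1) + (3) + (4*exp(2*I*pi/3)) + (4*exp(-2*I*pi/3))
  = 0.
(Exp terms are combined using exp(i*s)*conj(exp(i*t)) = exp(i*(s-t)), and sums of them are collapsed using the identity that for every m > 1 the m distinct m-th roots of unity sum to 0, e.g. 1 + exp(2*I*pi/3) + exp(-2*I*pi/3) = 0.)
Dividing by |G| = 12 gives 0/12 = 0, matching the row-orthogonality relation <chi_2, chi_1> = [chi_2 = chi_1].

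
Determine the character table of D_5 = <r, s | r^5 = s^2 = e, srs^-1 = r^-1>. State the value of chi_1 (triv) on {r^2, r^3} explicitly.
Conjugacy classes: {e} of size 1, {r^1, r^4} of size 2, {r^2, r^3} of size 2, {s, sr, ..., sr^4} of size 5.
Character table:
  irrep \ class              {e} (size 1)  {r^1, r^4} (size 2)  {r^2, r^3} (size 2)  {s, sr, ..., sr^4} (size 5)
  chi_1 (triv)               1             1                    1                    1                          
  chi_2 (sign: r->1, s->-1)  1             1                    1                    -1                         
  chi_3 (2d, j=1)            2             -1/2 + sqrt(5)/2     -sqrt(5)/2 - 1/2     0                          
  chi_4 (2d, j=2)            2             -sqrt(5)/2 - 1/2     -1/2 + sqrt(5)/2     0                          

Spot check: chi_1 (triv) on {r^2, r^3} = 1.

Working: D_5 has order 2*5 = 10 with 4 conjugacy classes, hence 4 irreducibles. Sum of squared dims 1 + 1 + 4 + 4 = 10 = |G|. Linear characters come from the abelianisation; the 2-dimensional irreps have character r^k -> 2*cos(2*pi*j*k/5), reflections -> 0.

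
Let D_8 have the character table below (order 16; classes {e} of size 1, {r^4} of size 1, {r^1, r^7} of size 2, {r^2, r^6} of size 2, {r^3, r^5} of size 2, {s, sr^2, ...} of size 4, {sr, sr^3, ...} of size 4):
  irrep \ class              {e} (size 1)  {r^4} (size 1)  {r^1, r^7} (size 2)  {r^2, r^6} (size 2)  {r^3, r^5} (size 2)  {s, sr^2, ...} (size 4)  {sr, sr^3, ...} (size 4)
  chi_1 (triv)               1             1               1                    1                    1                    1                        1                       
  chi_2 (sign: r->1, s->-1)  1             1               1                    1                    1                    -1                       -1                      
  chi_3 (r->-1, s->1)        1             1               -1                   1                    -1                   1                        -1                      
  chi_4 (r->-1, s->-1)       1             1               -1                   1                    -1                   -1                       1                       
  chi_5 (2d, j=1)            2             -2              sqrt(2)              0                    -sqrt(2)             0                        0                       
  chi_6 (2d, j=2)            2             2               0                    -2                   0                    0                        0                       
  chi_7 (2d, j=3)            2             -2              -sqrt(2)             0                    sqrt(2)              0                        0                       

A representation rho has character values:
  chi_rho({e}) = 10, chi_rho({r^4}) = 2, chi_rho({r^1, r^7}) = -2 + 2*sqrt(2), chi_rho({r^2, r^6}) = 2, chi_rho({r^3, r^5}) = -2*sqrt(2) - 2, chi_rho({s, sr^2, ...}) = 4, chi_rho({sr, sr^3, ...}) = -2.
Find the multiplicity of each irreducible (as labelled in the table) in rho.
Multiplicities: chi_1: 1, chi_2: 0, chi_3: 3, chi_4: 0, chi_5: 2, chi_6: 1, chi_7: 0.

Argument: Use <chi_rho, chi> = (1/|G|) sum_C |C| * chi_rho(C) * conj(chi(C)) with |G| = 16 for each irreducible chi in the table:
  <chi_rho, chi_1> = (1/16)[1*(10)*conj(1) + 1*(2)*conj(1) + 2*(-2 + 2*sqrt(2))*conj(1) + 2*(2)*conj(1) + 2*(-2*sqrt(2) - 2)*conj(1) + 4*(4)*conj(1) + 4*(-2)*conj(1)]
      = (1/16)[(10) + (2) + (-4 + 4*sqrt(2)) + (4) + (-4*sqrt(2) - 4) + (16) + (-8)] = 16/16 = 1
  <chi_rho, chi_2> = (1/16)[1*(10)*conj(1) + 1*(2)*conj(1) + 2*(-2 + 2*sqrt(2))*conj(1) + 2*(2)*conj(1) + 2*(-2*sqrt(2) - 2)*conj(1) + 4*(4)*conj(-1) + 4*(-2)*conj(-1)]
      = (1/16)[(10) + (2) + (-4 + 4*sqrt(2)) + (4) + (-4*sqrt(2) - 4) + (-16) + (8)] = 0/16 = 0
  <chi_rho, chi_3> = (1/16)[1*(10)*conj(1) + 1*(2)*conj(1) + 2*(-2 + 2*sqrt(2))*conj(-1) + 2*(2)*conj(1) + 2*(-2*sqrt(2) - 2)*conj(-1) + 4*(4)*conj(1) + 4*(-2)*conj(-1)]
      = (1/16)[(10) + (2) + (4 - 4*sqrt(2)) + (4) + (4 + 4*sqrt(2)) + (16) + (8)] = 48/16 = 3
  <chi_rho, chi_4> = (1/16)[1*(10)*conj(1) + 1*(2)*conj(1) + 2*(-2 + 2*sqrt(2))*conj(-1) + 2*(2)*conj(1) + 2*(-2*sqrt(2) - 2)*conj(-1) + 4*(4)*conj(-1) + 4*(-2)*conj(1)]
      = (1/16)[(10) + (2) + (4 - 4*sqrt(2)) + (4) + (4 + 4*sqrt(2)) + (-16) + (-8)] = 0/16 = 0
  <chi_rho, chi_5> = (1/16)[1*(10)*conj(2) + 1*(2)*conj(-2) + 2*(-2 + 2*sqrt(2))*conj(sqrt(2)) + 2*(2)*conj(0) + 2*(-2*sqrt(2) - 2)*conj(-sqrt(2)) + 4*(4)*conj(0) + 4*(-2)*conj(0)]
      = (1/16)[(20) + (-4) + (8 - 4*sqrt(2)) + (0) + (4*sqrt(2) + 8) + (0) + (0)] = 32/16 = 2
  <chi_rho, chi_6> = (1/16)[1*(10)*conj(2) + 1*(2)*conj(2) + 2*(-2 + 2*sqrt(2))*conj(0) + 2*(2)*conj(-2) + 2*(-2*sqrt(2) - 2)*conj(0) + 4*(4)*conj(0) + 4*(-2)*conj(0)]
      = (1/16)[(20) + (4) + (0) + (-8) + (0) + (0) + (0)] = 16/16 = 1
  <chi_rho, chi_7> = (1/16)[1*(10)*conj(2) + 1*(2)*conj(-2) + 2*(-2 + 2*sqrt(2))*conj(-sqrt(2)) + 2*(2)*conj(0) + 2*(-2*sqrt(2) - 2)*conj(sqrt(2)) + 4*(4)*conj(0) + 4*(-2)*conj(0)]
      = (1/16)[(20) + (-4) + (-8 + 4*sqrt(2)) + (0) + (-8 - 4*sqrt(2)) + (0) + (0)] = 0/16 = 0
Dimension check: dim(rho) = sum (mult * dim) = 1*1 + 0*1 + 3*1 + 0*1 + 2*2 + 1*2 + 0*2 = 10 = chi_rho(e) = 10.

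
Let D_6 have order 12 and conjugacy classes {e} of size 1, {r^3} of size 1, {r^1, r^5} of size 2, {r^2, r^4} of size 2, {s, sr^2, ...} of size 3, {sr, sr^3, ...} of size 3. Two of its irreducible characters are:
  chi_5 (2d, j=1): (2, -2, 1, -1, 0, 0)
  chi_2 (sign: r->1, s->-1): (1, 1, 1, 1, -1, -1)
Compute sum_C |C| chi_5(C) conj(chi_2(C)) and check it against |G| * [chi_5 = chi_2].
Sum = 0; so <chi_5, chi_2> = 0 (distinct irreducibles are orthogonal).

Details: Compute term by term over conjugacy classes (|C| * chi_5(C) * conj(chi_2(C))):
  1*(2)*conj(1) + 1*(-2)*conj(1) + 2*(1)*conj(1) + 2*(-1)*conj(1) + 3*(0)*conj(-1) + 3*(0)*conj(-1)
  = (2) + (-2) + (2) + (-2) + (0) + (0)
  = 0.
Dividing by |G| = 12 gives 0/12 = 0, matching the row-orthogonality relation <chi_5, chi_2> = [chi_5 = chi_2].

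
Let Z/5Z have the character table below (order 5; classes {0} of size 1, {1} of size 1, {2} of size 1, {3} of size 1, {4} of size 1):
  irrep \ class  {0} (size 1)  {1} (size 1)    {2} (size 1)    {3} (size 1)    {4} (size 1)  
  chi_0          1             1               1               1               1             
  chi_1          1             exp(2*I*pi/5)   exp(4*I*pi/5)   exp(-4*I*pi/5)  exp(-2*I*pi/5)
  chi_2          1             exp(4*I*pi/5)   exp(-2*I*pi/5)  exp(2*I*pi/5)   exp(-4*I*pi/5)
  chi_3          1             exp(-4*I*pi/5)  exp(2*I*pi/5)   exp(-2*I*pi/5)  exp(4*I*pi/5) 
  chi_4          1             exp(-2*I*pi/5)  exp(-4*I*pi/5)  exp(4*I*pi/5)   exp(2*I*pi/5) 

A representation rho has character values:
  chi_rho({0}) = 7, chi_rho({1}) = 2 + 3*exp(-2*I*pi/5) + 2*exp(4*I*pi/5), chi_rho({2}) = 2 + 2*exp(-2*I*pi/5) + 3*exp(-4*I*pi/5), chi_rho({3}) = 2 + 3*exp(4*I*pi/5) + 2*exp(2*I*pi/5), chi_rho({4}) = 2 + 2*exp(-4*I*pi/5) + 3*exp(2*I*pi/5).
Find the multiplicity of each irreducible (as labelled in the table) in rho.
Multiplicities: chi_0: 2, chi_1: 0, chi_2: 2, chi_3: 0, chi_4: 3.

Derivation: Use <chi_rho, chi> = (1/|G|) sum_C |C| * chi_rho(C) * conj(chi(C)) with |G| = 5 for each irreducible chi in the table:
  <chi_rho, chi_0> = (1/5)[1*(7)*conj(1) + 1*(2 + 3*exp(-2*I*pi/5) + 2*exp(4*I*pi/5))*conj(1) + 1*(2 + 2*exp(-2*I*pi/5) + 3*exp(-4*I*pi/5))*conj(1) + 1*(2 + 3*exp(4*I*pi/5) + 2*exp(2*I*pi/5))*conj(1) + 1*(2 + 2*exp(-4*I*pi/5) + 3*exp(2*I*pi/5))*conj(1)]
      = (1/5)[(7) + (2 + 3*exp(-2*I*pi/5) + 2*exp(4*I*pi/5)) + (2 + 2*exp(-2*I*pi/5) + 3*exp(-4*I*pi/5)) + (2 + 3*exp(4*I*pi/5) + 2*exp(2*I*pi/5)) + (2 + 2*exp(-4*I*pi/5) + 3*exp(2*I*pi/5))] = 10/5 = 2
  <chi_rho, chi_1> = (1/5)[1*(7)*conj(1) + 1*(2 + 3*exp(-2*I*pi/5) + 2*exp(4*I*pi/5))*conj(exp(2*I*pi/5)) + 1*(2 + 2*exp(-2*I*pi/5) + 3*exp(-4*I*pi/5))*conj(exp(4*I*pi/5)) + 1*(2 + 3*exp(4*I*pi/5) + 2*exp(2*I*pi/5))*conj(exp(-4*I*pi/5)) + 1*(2 + 2*exp(-4*I*pi/5) + 3*exp(2*I*pi/5))*conj(exp(-2*I*pi/5))]
      = (1/5)[(7) + (2*exp(-2*I*pi/5) + 3*exp(-4*I*pi/5) + 2*exp(2*I*pi/5)) + (2*exp(-4*I*pi/5) + 2*exp(4*I*pi/5) + 3*exp(2*I*pi/5)) + (3*exp(-2*I*pi/5) + 2*exp(-4*I*pi/5) + 2*exp(4*I*pi/5)) + (2*exp(-2*I*pi/5) + 3*exp(4*I*pi/5) + 2*exp(2*I*pi/5))] = 0/5 = 0
  <chi_rho, chi_2> = (1/5)[1*(7)*conj(1) + 1*(2 + 3*exp(-2*I*pi/5) + 2*exp(4*I*pi/5))*conj(exp(4*I*pi/5)) + 1*(2 + 2*exp(-2*I*pi/5) + 3*exp(-4*I*pi/5))*conj(exp(-2*I*pi/5)) + 1*(2 + 3*exp(4*I*pi/5) + 2*exp(2*I*pi/5))*conj(exp(2*I*pi/5)) + 1*(2 + 2*exp(-4*I*pi/5) + 3*exp(2*I*pi/5))*conj(exp(-4*I*pi/5))]
      = (1/5)[(7) + (2 + 2*exp(-4*I*pi/5) + 3*exp(4*I*pi/5)) + (2 + 3*exp(-2*I*pi/5) + 2*exp(2*I*pi/5)) + (2 + 2*exp(-2*I*pi/5) + 3*exp(2*I*pi/5)) + (2 + 3*exp(-4*I*pi/5) + 2*exp(4*I*pi/5))] = 10/5 = 2
  <chi_rho, chi_3> = (1/5)[1*(7)*conj(1) + 1*(2 + 3*exp(-2*I*pi/5) + 2*exp(4*I*pi/5))*conj(exp(-4*I*pi/5)) + 1*(2 + 2*exp(-2*I*pi/5) + 3*exp(-4*I*pi/5))*conj(exp(2*I*pi/5)) + 1*(2 + 3*exp(4*I*pi/5) + 2*exp(2*I*pi/5))*conj(exp(-2*I*pi/5)) + 1*(2 + 2*exp(-4*I*pi/5) + 3*exp(2*I*pi/5))*conj(exp(4*I*pi/5))]
      = (1/5)[(7) + (2*exp(-2*I*pi/5) + 2*exp(4*I*pi/5) + 3*exp(2*I*pi/5)) + (2*exp(-2*I*pi/5) + 2*exp(-4*I*pi/5) + 3*exp(4*I*pi/5)) + (3*exp(-4*I*pi/5) + 2*exp(4*I*pi/5) + 2*exp(2*I*pi/5)) + (3*exp(-2*I*pi/5) + 2*exp(-4*I*pi/5) + 2*exp(2*I*pi/5))] = 0/5 = 0
  <chi_rho, chi_4> = (1/5)[1*(7)*conj(1) + 1*(2 + 3*exp(-2*I*pi/5) + 2*exp(4*I*pi/5))*conj(exp(-2*I*pi/5)) + 1*(2 + 2*exp(-2*I*pi/5) + 3*exp(-4*I*pi/5))*conj(exp(-4*I*pi/5)) + 1*(2 + 3*exp(4*I*pi/5) + 2*exp(2*I*pi/5))*conj(exp(4*I*pi/5)) + 1*(2 + 2*exp(-4*I*pi/5) + 3*exp(2*I*pi/5))*conj(exp(2*I*pi/5))]
      = (1/5)[(7) + (3 + 2*exp(-4*I*pi/5) + 2*exp(2*I*pi/5)) + (3 + 2*exp(4*I*pi/5) + 2*exp(2*I*pi/5)) + (3 + 2*exp(-2*I*pi/5) + 2*exp(-4*I*pi/5)) + (3 + 2*exp(-2*I*pi/5) + 2*exp(4*I*pi/5))] = 15/5 = 3
(Exp terms are combined using exp(i*s)*conj(exp(i*t)) = exp(i*(s-t)), and sums of them are collapsed using the identity that for every m > 1 the m distinct m-th roots of unity sum to 0, e.g. 1 + exp(2*I*pi/3) + exp(-2*I*pi/3) = 0.)
Dimension check: dim(rho) = sum (mult * dim) = 2*1 + 0*1 + 2*1 + 0*1 + 3*1 = 7 = chi_rho(e) = 7.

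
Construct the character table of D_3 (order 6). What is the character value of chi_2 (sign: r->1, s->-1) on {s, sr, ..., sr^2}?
Conjugacy classes: {e} of size 1, {r^1, r^2} of size 2, {s, sr, ..., sr^2} of size 3.
Character table:
  irrep \ class              {e} (size 1)  {r^1, r^2} (size 2)  {s, sr, ..., sr^2} (size 3)
  chi_1 (triv)               1             1                    1                          
  chi_2 (sign: r->1, s->-1)  1             1                    -1                         
  chi_3 (2d, j=1)            2             -1                   0                          

Spot check: chi_2 (sign: r->1, s->-1) on {s, sr, ..., sr^2} = -1.

Why: D_3 has order 2*3 = 6 with 3 conjugacy classes, hence 3 irreducibles. Sum of squared dims 1 + 1 + 4 = 6 = |G|. Linear characters come from the abelianisation; the 2-dimensional irreps have character r^k -> 2*cos(2*pi*j*k/3), reflections -> 0.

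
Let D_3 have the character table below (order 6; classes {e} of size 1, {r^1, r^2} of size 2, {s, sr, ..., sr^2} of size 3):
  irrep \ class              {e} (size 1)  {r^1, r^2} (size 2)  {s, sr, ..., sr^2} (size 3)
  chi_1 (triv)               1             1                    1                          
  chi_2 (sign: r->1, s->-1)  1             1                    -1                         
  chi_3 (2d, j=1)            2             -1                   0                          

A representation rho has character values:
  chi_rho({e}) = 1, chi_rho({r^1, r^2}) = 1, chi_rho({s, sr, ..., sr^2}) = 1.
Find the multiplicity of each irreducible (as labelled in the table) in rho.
Multiplicities: chi_1: 1, chi_2: 0, chi_3: 0.

Reasoning: Use <chi_rho, chi> = (1/|G|) sum_C |C| * chi_rho(C) * conj(chi(C)) with |G| = 6 for each irreducible chi in the table:
  <chi_rho, chi_1> = (1/6)[1*(1)*conj(1) + 2*(1)*conj(1) + 3*(1)*conj(1)]
      = (1/6)[(1) + (2) + (3)] = 6/6 = 1
  <chi_rho, chi_2> = (1/6)[1*(1)*conj(1) + 2*(1)*conj(1) + 3*(1)*conj(-1)]
      = (1/6)[(1) + (2) + (-3)] = 0/6 = 0
  <chi_rho, chi_3> = (1/6)[1*(1)*conj(2) + 2*(1)*conj(-1) + 3*(1)*conj(0)]
      = (1/6)[(2) + (-2) + (0)] = 0/6 = 0
Dimension check: dim(rho) = sum (mult * dim) = 1*1 + 0*1 + 0*2 = 1 = chi_rho(e) = 1.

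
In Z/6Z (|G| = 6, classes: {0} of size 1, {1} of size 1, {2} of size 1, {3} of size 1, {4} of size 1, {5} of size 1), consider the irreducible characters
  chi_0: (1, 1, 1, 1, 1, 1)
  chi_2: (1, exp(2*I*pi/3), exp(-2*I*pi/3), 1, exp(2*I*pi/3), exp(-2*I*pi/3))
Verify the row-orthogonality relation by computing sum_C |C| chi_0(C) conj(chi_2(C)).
Sum = 0; so <chi_0, chi_2> = 0 (distinct irreducibles are orthogonal).

Details: Compute term by term over conjugacy classes (|C| * chi_0(C) * conj(chi_2(C))):
  1*(1)*conj(1) + 1*(1)*conj(exp(2*I*pi/3)) + 1*(1)*conj(exp(-2*I*pi/3)) + 1*(1)*conj(1) + 1*(1)*conj(exp(2*I*pi/3)) + 1*(1)*conj(exp(-2*I*pi/3))
  = (1) + (exp(-2*I*pi/3)) + (exp(2*I*pi/3)) + (1) + (exp(-2*I*pi/3)) + (exp(2*I*pi/3))
  = 0.
(Exp terms are combined using exp(i*s)*conj(exp(i*t)) = exp(i*(s-t)), and sums of them are collapsed using the identity that for every m > 1 the m distinct m-th roots of unity sum to 0, e.g. 1 + exp(2*I*pi/3) + exp(-2*I*pi/3) = 0.)
Dividing by |G| = 6 gives 0/6 = 0, matching the row-orthogonality relation <chi_0, chi_2> = [chi_0 = chi_2].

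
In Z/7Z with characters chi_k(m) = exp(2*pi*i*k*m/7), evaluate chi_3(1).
chi_3(1) = zeta_7^3 = exp(6*I*pi/7)

Explanation: chi_3(1) = zeta_7^(3*1) = zeta_7^3. Since zeta_7^7 = 1, this equals zeta_7^3 = exp(2*pi*i*3/7) = exp(6*I*pi/7).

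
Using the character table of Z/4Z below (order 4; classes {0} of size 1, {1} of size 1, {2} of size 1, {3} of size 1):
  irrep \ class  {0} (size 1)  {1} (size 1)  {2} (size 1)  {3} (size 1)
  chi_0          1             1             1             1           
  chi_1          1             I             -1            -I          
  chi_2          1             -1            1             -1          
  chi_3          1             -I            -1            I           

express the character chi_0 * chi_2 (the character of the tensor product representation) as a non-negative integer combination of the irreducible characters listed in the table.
chi_0 tensor chi_2 = chi_2 (all other irreducibles have multiplicity 0).

Reasoning: The character of a tensor product is the pointwise product (chi_0 * chi_2)(C) = chi_0(C) * chi_2(C):
  {0}: (1)*(1), {1}: (1)*(-1), {2}: (1)*(1), {3}: (1)*(-1)
so (chi_0 * chi_2) takes values
  {0} -> 1, {1} -> -1, {2} -> 1, {3} -> -1.
Now take the inner product of this character with each irreducible chi from the table, <chi_0*chi_2, chi> = (1/4) sum_C |C| (chi_0*chi_2)(C) conj(chi(C)):
  <chi_0*chi_2, chi_0> = (1/4)[1*(1)*conj(1) + 1*(-1)*conj(1) + 1*(1)*conj(1) + 1*(-1)*conj(1)]
      = (1/4)[(1) + (-1) + (1) + (-1)] = 0/4 = 0
  <chi_0*chi_2, chi_1> = (1/4)[1*(1)*conj(1) + 1*(-1)*conj(I) + 1*(1)*conj(-1) + 1*(-1)*conj(-I)]
      = (1/4)[(1) + (I) + (-1) + (-I)] = 0/4 = 0
  <chi_0*chi_2, chi_2> = (1/4)[1*(1)*conj(1) + 1*(-1)*conj(-1) + 1*(1)*conj(1) + 1*(-1)*conj(-1)]
      = (1/4)[(1) + (1) + (1) + (1)] = 4/4 = 1
  <chi_0*chi_2, chi_3> = (1/4)[1*(1)*conj(1) + 1*(-1)*conj(-I) + 1*(1)*conj(-1) + 1*(-1)*conj(I)]
      = (1/4)[(1) + (-I) + (-1) + (I)] = 0/4 = 0
(Exp terms are combined using exp(i*s)*conj(exp(i*t)) = exp(i*(s-t)), and sums of them are collapsed using the identity that for every m > 1 the m distinct m-th roots of unity sum to 0, e.g. 1 + exp(2*I*pi/3) + exp(-2*I*pi/3) = 0.)
Hence the multiplicities are chi_2: 1. Dimension check: dim(chi_0)*dim(chi_2) = 1*1 = 1 and sum (mult * dim) = 1*1 = 1.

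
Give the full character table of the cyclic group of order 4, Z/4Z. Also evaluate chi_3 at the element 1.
Character table of Z/4Z (irreps indexed chi_0,...,chi_3 with chi_k(m) = zeta_4^(k*m), zeta_4 = exp(2*pi*i/4)):
  irrep \ class  {0} (size 1)  {1} (size 1)  {2} (size 1)  {3} (size 1)
  chi_0          1             1             1             1           
  chi_1          1             I             -1            -I          
  chi_2          1             -1            1             -1          
  chi_3          1             -I            -1            I           

Spot check: chi_3(1) = zeta_4^(3*1) = zeta_4^3 = -I.

Derivation: Z/4Z is abelian, so all 4 irreducible complex representations are 1-dimensional. They are given by chi_k(m) = zeta_4^(k*m) for k = 0,...,3. Row orthogonality: sum_m chi_k(m) conj(chi_l(m)) = 4 * [k = l].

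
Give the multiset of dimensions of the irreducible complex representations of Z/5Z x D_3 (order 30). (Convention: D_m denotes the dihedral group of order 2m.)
Dimensions: 1, 1, 1, 1, 1, 1, 1, 1, 1, 1, 2, 2, 2, 2, 2

Derivation: There are 15 irreducibles (= number of conjugacy classes). Their dimensions d_i satisfy sum d_i^2 = |G| = 30: 1 + 1 + 1 + 1 + 1 + 1 + 1 + 1 + 1 + 1 + 4 + 4 + 4 + 4 + 4 = 30. (For the product with Z/5Z: each of the 5 1-dim characters of Z/5Z tensors with each irrep of D_3, giving 5 copies of each D_3-dimension.)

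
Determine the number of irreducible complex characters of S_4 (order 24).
5

Derivation: The number of irreducible complex representations of a finite group equals its number of conjugacy classes. Conjugacy classes in S_4 correspond to cycle types, i.e. partitions of 4; there are p(4) = 5 of them, so S_4 (order 24) has exactly 5 irreducible complex representations.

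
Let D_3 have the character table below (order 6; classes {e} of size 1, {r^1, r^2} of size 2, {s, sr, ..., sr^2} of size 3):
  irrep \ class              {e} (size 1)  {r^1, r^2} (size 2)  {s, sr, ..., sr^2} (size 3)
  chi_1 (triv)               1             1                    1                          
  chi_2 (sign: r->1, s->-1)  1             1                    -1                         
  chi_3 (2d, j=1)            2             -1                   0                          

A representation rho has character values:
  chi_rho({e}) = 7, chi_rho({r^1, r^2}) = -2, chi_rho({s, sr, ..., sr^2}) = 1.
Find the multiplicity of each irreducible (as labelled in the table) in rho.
Multiplicities: chi_1: 1, chi_2: 0, chi_3: 3.

Argument: Use <chi_rho, chi> = (1/|G|) sum_C |C| * chi_rho(C) * conj(chi(C)) with |G| = 6 for each irreducible chi in the table:
  <chi_rho, chi_1> = (1/6)[1*(7)*conj(1) + 2*(-2)*conj(1) + 3*(1)*conj(1)]
      = (1/6)[(7) + (-4) + (3)] = 6/6 = 1
  <chi_rho, chi_2> = (1/6)[1*(7)*conj(1) + 2*(-2)*conj(1) + 3*(1)*conj(-1)]
      = (1/6)[(7) + (-4) + (-3)] = 0/6 = 0
  <chi_rho, chi_3> = (1/6)[1*(7)*conj(2) + 2*(-2)*conj(-1) + 3*(1)*conj(0)]
      = (1/6)[(14) + (4) + (0)] = 18/6 = 3
Dimension check: dim(rho) = sum (mult * dim) = 1*1 + 0*1 + 3*2 = 7 = chi_rho(e) = 7.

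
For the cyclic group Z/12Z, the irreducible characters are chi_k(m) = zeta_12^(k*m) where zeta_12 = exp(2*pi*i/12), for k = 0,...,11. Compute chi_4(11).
chi_4(11) = zeta_12^44 = exp(-2*I*pi/3)

Reasoning: chi_4(11) = zeta_12^(4*11) = zeta_12^44. Since zeta_12^12 = 1, this equals zeta_12^8 = exp(2*pi*i*8/12) = exp(-2*I*pi/3).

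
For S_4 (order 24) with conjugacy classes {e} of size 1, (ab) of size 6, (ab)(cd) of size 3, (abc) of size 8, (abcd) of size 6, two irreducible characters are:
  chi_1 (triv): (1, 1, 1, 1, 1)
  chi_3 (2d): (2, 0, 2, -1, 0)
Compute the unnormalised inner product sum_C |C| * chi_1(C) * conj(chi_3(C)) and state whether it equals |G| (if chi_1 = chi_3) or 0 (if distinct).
Sum = 0; so <chi_1, chi_3> = 0 (distinct irreducibles are orthogonal).

Explanation: Compute term by term over conjugacy classes (|C| * chi_1(C) * conj(chi_3(C))):
  1*(1)*conj(2) + 6*(1)*conj(0) + 3*(1)*conj(2) + 8*(1)*conj(-1) + 6*(1)*conj(0)
  = (2) + (0) + (6) + (-8) + (0)
  = 0.
Dividing by |G| = 24 gives 0/24 = 0, matching the row-orthogonality relation <chi_1, chi_3> = [chi_1 = chi_3].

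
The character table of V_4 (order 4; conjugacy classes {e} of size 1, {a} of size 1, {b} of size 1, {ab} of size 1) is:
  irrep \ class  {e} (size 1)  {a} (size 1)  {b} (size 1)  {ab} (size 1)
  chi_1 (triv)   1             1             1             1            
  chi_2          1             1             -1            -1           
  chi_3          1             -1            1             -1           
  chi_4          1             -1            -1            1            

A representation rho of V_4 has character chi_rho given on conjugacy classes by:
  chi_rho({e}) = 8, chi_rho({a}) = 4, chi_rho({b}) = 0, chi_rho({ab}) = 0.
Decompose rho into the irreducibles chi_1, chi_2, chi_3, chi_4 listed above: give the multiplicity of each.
Multiplicities: chi_1: 3, chi_2: 3, chi_3: 1, chi_4: 1.

Details: Use <chi_rho, chi> = (1/|G|) sum_C |C| * chi_rho(C) * conj(chi(C)) with |G| = 4 for each irreducible chi in the table:
  <chi_rho, chi_1> = (1/4)[1*(8)*conj(1) + 1*(4)*conj(1) + 1*(0)*conj(1) + 1*(0)*conj(1)]
      = (1/4)[(8) + (4) + (0) + (0)] = 12/4 = 3
  <chi_rho, chi_2> = (1/4)[1*(8)*conj(1) + 1*(4)*conj(1) + 1*(0)*conj(-1) + 1*(0)*conj(-1)]
      = (1/4)[(8) + (4) + (0) + (0)] = 12/4 = 3
  <chi_rho, chi_3> = (1/4)[1*(8)*conj(1) + 1*(4)*conj(-1) + 1*(0)*conj(1) + 1*(0)*conj(-1)]
      = (1/4)[(8) + (-4) + (0) + (0)] = 4/4 = 1
  <chi_rho, chi_4> = (1/4)[1*(8)*conj(1) + 1*(4)*conj(-1) + 1*(0)*conj(-1) + 1*(0)*conj(1)]
      = (1/4)[(8) + (-4) + (0) + (0)] = 4/4 = 1
Dimension check: dim(rho) = sum (mult * dim) = 3*1 + 3*1 + 1*1 + 1*1 = 8 = chi_rho(e) = 8.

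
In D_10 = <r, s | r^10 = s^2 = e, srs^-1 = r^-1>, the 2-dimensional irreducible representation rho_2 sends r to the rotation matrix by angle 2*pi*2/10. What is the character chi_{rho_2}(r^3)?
chi_{rho_2}(r^3) = 2*cos(2*pi*2*3/10) = -sqrt(5)/2 - 1/2

Details: rho_2(r^3) is rotation by angle 2*pi*2*3/10, whose trace is 2*cos(2*pi*2*3/10) = -sqrt(5)/2 - 1/2.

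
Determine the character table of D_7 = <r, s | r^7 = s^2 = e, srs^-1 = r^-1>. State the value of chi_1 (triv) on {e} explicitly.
Conjugacy classes: {e} of size 1, {r^1, r^6} of size 2, {r^2, r^5} of size 2, {r^3, r^4} of size 2, {s, sr, ..., sr^6} of size 7.
Character table:
  irrep \ class              {e} (size 1)  {r^1, r^6} (size 2)  {r^2, r^5} (size 2)  {r^3, r^4} (size 2)  {s, sr, ..., sr^6} (size 7)
  chi_1 (triv)               1             1                    1                    1                    1                          
  chi_2 (sign: r->1, s->-1)  1             1                    1                    1                    -1                         
  chi_3 (2d, j=1)            2             2*cos(2*pi/7)        -2*cos(3*pi/7)       -2*cos(pi/7)         0                          
  chi_4 (2d, j=2)            2             -2*cos(3*pi/7)       -2*cos(pi/7)         2*cos(2*pi/7)        0                          
  chi_5 (2d, j=3)            2             -2*cos(pi/7)         2*cos(2*pi/7)        -2*cos(3*pi/7)       0                          

Spot check: chi_1 (triv) on {e} = 1.

Proof sketch: D_7 has order 2*7 = 14 with 5 conjugacy classes, hence 5 irreducibles. Sum of squared dims 1 + 1 + 4 + 4 + 4 = 14 = |G|. Linear characters come from the abelianisation; the 2-dimensional irreps have character r^k -> 2*cos(2*pi*j*k/7), reflections -> 0.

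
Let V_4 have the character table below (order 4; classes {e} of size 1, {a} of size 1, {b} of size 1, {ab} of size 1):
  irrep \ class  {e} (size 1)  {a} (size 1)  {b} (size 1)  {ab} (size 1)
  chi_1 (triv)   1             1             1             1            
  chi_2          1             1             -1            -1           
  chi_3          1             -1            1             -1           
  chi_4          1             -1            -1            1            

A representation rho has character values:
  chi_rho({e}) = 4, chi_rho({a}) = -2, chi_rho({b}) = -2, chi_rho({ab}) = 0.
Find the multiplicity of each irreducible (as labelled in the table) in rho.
Multiplicities: chi_1: 0, chi_2: 1, chi_3: 1, chi_4: 2.

Reasoning: Use <chi_rho, chi> = (1/|G|) sum_C |C| * chi_rho(C) * conj(chi(C)) with |G| = 4 for each irreducible chi in the table:
  <chi_rho, chi_1> = (1/4)[1*(4)*conj(1) + 1*(-2)*conj(1) + 1*(-2)*conj(1) + 1*(0)*conj(1)]
      = (1/4)[(4) + (-2) + (-2) + (0)] = 0/4 = 0
  <chi_rho, chi_2> = (1/4)[1*(4)*conj(1) + 1*(-2)*conj(1) + 1*(-2)*conj(-1) + 1*(0)*conj(-1)]
      = (1/4)[(4) + (-2) + (2) + (0)] = 4/4 = 1
  <chi_rho, chi_3> = (1/4)[1*(4)*conj(1) + 1*(-2)*conj(-1) + 1*(-2)*conj(1) + 1*(0)*conj(-1)]
      = (1/4)[(4) + (2) + (-2) + (0)] = 4/4 = 1
  <chi_rho, chi_4> = (1/4)[1*(4)*conj(1) + 1*(-2)*conj(-1) + 1*(-2)*conj(-1) + 1*(0)*conj(1)]
      = (1/4)[(4) + (2) + (2) + (0)] = 8/4 = 2
Dimension check: dim(rho) = sum (mult * dim) = 0*1 + 1*1 + 1*1 + 2*1 = 4 = chi_rho(e) = 4.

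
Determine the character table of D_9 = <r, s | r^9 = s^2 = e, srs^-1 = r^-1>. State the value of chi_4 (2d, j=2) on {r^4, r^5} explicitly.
Conjugacy classes: {e} of size 1, {r^1, r^8} of size 2, {r^2, r^7} of size 2, {r^3, r^6} of size 2, {r^4, r^5} of size 2, {s, sr, ..., sr^8} of size 9.
Character table:
  irrep \ class              {e} (size 1)  {r^1, r^8} (size 2)  {r^2, r^7} (size 2)  {r^3, r^6} (size 2)  {r^4, r^5} (size 2)  {s, sr, ..., sr^8} (size 9)
  chi_1 (triv)               1             1                    1                    1                    1                    1                          
  chi_2 (sign: r->1, s->-1)  1             1                    1                    1                    1                    -1                         
  chi_3 (2d, j=1)            2             2*cos(2*pi/9)        2*cos(4*pi/9)        -1                   -2*cos(pi/9)         0                          
  chi_4 (2d, j=2)            2             2*cos(4*pi/9)        -2*cos(pi/9)         -1                   2*cos(2*pi/9)        0                          
  chi_5 (2d, j=3)            2             -1                   -1                   2                    -1                   0                          
  chi_6 (2d, j=4)            2             -2*cos(pi/9)         2*cos(2*pi/9)        -1                   2*cos(4*pi/9)        0                          

Spot check: chi_4 (2d, j=2) on {r^4, r^5} = 2*cos(2*pi/9).

Why: D_9 has order 2*9 = 18 with 6 conjugacy classes, hence 6 irreducibles. Sum of squared dims 1 + 1 + 4 + 4 + 4 + 4 = 18 = |G|. Linear characters come from the abelianisation; the 2-dimensional irreps have character r^k -> 2*cos(2*pi*j*k/9), reflections -> 0.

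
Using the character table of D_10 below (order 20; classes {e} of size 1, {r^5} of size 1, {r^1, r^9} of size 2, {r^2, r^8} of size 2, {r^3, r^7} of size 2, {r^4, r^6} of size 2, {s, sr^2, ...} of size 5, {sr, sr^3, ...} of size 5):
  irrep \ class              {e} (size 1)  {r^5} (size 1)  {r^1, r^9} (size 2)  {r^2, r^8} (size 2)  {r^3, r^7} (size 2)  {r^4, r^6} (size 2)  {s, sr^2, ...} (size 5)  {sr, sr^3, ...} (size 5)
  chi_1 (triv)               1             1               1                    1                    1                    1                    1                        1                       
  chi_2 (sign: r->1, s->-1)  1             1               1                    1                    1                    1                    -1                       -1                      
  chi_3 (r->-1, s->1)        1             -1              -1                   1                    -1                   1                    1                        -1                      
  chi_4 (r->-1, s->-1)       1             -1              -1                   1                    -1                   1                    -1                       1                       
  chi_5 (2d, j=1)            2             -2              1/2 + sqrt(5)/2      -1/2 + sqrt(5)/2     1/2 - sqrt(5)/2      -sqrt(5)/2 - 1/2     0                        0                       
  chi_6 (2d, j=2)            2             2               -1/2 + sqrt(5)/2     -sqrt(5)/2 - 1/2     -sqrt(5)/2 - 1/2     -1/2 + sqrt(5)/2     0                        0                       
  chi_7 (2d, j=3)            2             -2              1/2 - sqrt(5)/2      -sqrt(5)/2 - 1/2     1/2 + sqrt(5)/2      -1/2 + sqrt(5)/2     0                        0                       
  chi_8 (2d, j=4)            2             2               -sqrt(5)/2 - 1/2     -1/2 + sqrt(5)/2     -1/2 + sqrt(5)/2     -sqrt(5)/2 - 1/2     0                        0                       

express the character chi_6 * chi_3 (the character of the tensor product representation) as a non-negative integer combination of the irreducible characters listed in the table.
chi_6 tensor chi_3 = chi_7 (all other irreducibles have multiplicity 0).

Argument: The character of a tensor product is the pointwise product (chi_6 * chi_3)(C) = chi_6(C) * chi_3(C):
  {e}: (2)*(1), {r^5}: (2)*(-1), {r^1, r^9}: (-1/2 + sqrt(5)/2)*(-1), {r^2, r^8}: (-sqrt(5)/2 - 1/2)*(1), {r^3, r^7}: (-sqrt(5)/2 - 1/2)*(-1), {r^4, r^6}: (-1/2 + sqrt(5)/2)*(1), {s, sr^2, ...}: (0)*(1), {sr, sr^3, ...}: (0)*(-1)
so (chi_6 * chi_3) takes values
  {e} -> 2, {r^5} -> -2, {r^1, r^9} -> 1/2 - sqrt(5)/2, {r^2, r^8} -> -sqrt(5)/2 - 1/2, {r^3, r^7} -> 1/2 + sqrt(5)/2, {r^4, r^6} -> -1/2 + sqrt(5)/2, {s, sr^2, ...} -> 0, {sr, sr^3, ...} -> 0.
Now take the inner product of this character with each irreducible chi from the table, <chi_6*chi_3, chi> = (1/20) sum_C |C| (chi_6*chi_3)(C) conj(chi(C)):
  <chi_6*chi_3, chi_1> = (1/20)[1*(2)*conj(1) + 1*(-2)*conj(1) + 2*(1/2 - sqrt(5)/2)*conj(1) + 2*(-sqrt(5)/2 - 1/2)*conj(1) + 2*(1/2 + sqrt(5)/2)*conj(1) + 2*(-1/2 + sqrt(5)/2)*conj(1) + 5*(0)*conj(1) + 5*(0)*conj(1)]
      = (1/20)[(2) + (-2) + (1 - sqrt(5)) + (-sqrt(5) - 1) + (1 + sqrt(5)) + (-1 + sqrt(5)) + (0) + (0)] = 0/20 = 0
  <chi_6*chi_3, chi_2> = (1/20)[1*(2)*conj(1) + 1*(-2)*conj(1) + 2*(1/2 - sqrt(5)/2)*conj(1) + 2*(-sqrt(5)/2 - 1/2)*conj(1) + 2*(1/2 + sqrt(5)/2)*conj(1) + 2*(-1/2 + sqrt(5)/2)*conj(1) + 5*(0)*conj(-1) + 5*(0)*conj(-1)]
      = (1/20)[(2) + (-2) + (1 - sqrt(5)) + (-sqrt(5) - 1) + (1 + sqrt(5)) + (-1 + sqrt(5)) + (0) + (0)] = 0/20 = 0
  <chi_6*chi_3, chi_3> = (1/20)[1*(2)*conj(1) + 1*(-2)*conj(-1) + 2*(1/2 - sqrt(5)/2)*conj(-1) + 2*(-sqrt(5)/2 - 1/2)*conj(1) + 2*(1/2 + sqrt(5)/2)*conj(-1) + 2*(-1/2 + sqrt(5)/2)*conj(1) + 5*(0)*conj(1) + 5*(0)*conj(-1)]
      = (1/20)[(2) + (2) + (-1 + sqrt(5)) + (-sqrt(5) - 1) + (-sqrt(5) - 1) + (-1 + sqrt(5)) + (0) + (0)] = 0/20 = 0
  <chi_6*chi_3, chi_4> = (1/20)[1*(2)*conj(1) + 1*(-2)*conj(-1) + 2*(1/2 - sqrt(5)/2)*conj(-1) + 2*(-sqrt(5)/2 - 1/2)*conj(1) + 2*(1/2 + sqrt(5)/2)*conj(-1) + 2*(-1/2 + sqrt(5)/2)*conj(1) + 5*(0)*conj(-1) + 5*(0)*conj(1)]
      = (1/20)[(2) + (2) + (-1 + sqrt(5)) + (-sqrt(5) - 1) + (-sqrt(5) - 1) + (-1 + sqrt(5)) + (0) + (0)] = 0/20 = 0
  <chi_6*chi_3, chi_5> = (1/20)[1*(2)*conj(2) + 1*(-2)*conj(-2) + 2*(1/2 - sqrt(5)/2)*conj(1/2 + sqrt(5)/2) + 2*(-sqrt(5)/2 - 1/2)*conj(-1/2 + sqrt(5)/2) + 2*(1/2 + sqrt(5)/2)*conj(1/2 - sqrt(5)/2) + 2*(-1/2 + sqrt(5)/2)*conj(-sqrt(5)/2 - 1/2) + 5*(0)*conj(0) + 5*(0)*conj(0)]
      = (1/20)[(4) + (4) + (-2) + (-2) + (-2) + (-2) + (0) + (0)] = 0/20 = 0
  <chi_6*chi_3, chi_6> = (1/20)[1*(2)*conj(2) + 1*(-2)*conj(2) + 2*(1/2 - sqrt(5)/2)*conj(-1/2 + sqrt(5)/2) + 2*(-sqrt(5)/2 - 1/2)*conj(-sqrt(5)/2 - 1/2) + 2*(1/2 + sqrt(5)/2)*conj(-sqrt(5)/2 - 1/2) + 2*(-1/2 + sqrt(5)/2)*conj(-1/2 + sqrt(5)/2) + 5*(0)*conj(0) + 5*(0)*conj(0)]
      = (1/20)[(4) + (-4) + (-3 + sqrt(5)) + (sqrt(5) + 3) + (-3 - sqrt(5)) + (3 - sqrt(5)) + (0) + (0)] = 0/20 = 0
  <chi_6*chi_3, chi_7> = (1/20)[1*(2)*conj(2) + 1*(-2)*conj(-2) + 2*(1/2 - sqrt(5)/2)*conj(1/2 - sqrt(5)/2) + 2*(-sqrt(5)/2 - 1/2)*conj(-sqrt(5)/2 - 1/2) + 2*(1/2 + sqrt(5)/2)*conj(1/2 + sqrt(5)/2) + 2*(-1/2 + sqrt(5)/2)*conj(-1/2 + sqrt(5)/2) + 5*(0)*conj(0) + 5*(0)*conj(0)]
      = (1/20)[(4) + (4) + (3 - sqrt(5)) + (sqrt(5) + 3) + (sqrt(5) + 3) + (3 - sqrt(5)) + (0) + (0)] = 20/20 = 1
  <chi_6*chi_3, chi_8> = (1/20)[1*(2)*conj(2) + 1*(-2)*conj(2) + 2*(1/2 - sqrt(5)/2)*conj(-sqrt(5)/2 - 1/2) + 2*(-sqrt(5)/2 - 1/2)*conj(-1/2 + sqrt(5)/2) + 2*(1/2 + sqrt(5)/2)*conj(-1/2 + sqrt(5)/2) + 2*(-1/2 + sqrt(5)/2)*conj(-sqrt(5)/2 - 1/2) + 5*(0)*conj(0) + 5*(0)*conj(0)]
      = (1/20)[(4) + (-4) + (2) + (-2) + (2) + (-2) + (0) + (0)] = 0/20 = 0
Hence the multiplicities are chi_7: 1. Dimension check: dim(chi_6)*dim(chi_3) = 2*1 = 2 and sum (mult * dim) = 1*2 = 2.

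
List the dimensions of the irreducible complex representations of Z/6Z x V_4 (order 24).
Dimensions: 1, 1, 1, 1, 1, 1, 1, 1, 1, 1, 1, 1, 1, 1, 1, 1, 1, 1, 1, 1, 1, 1, 1, 1

Solution. There are 24 irreducibles (= number of conjugacy classes). Their dimensions d_i satisfy sum d_i^2 = |G| = 24: 1 + 1 + 1 + 1 + 1 + 1 + 1 + 1 + 1 + 1 + 1 + 1 + 1 + 1 + 1 + 1 + 1 + 1 + 1 + 1 + 1 + 1 + 1 + 1 = 24. (For the product with Z/6Z: each of the 6 1-dim characters of Z/6Z tensors with each irrep of V_4, giving 6 copies of each V_4-dimension.)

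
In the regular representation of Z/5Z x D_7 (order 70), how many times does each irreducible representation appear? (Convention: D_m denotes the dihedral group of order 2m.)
Each irreducible V_i of dimension d_i appears with multiplicity d_i, i.e. rho_reg = (direct sum over all irreducibles V_i) d_i V_i. The irreducible dimensions for Z/5Z x D_7 are 1, 1, 1, 1, 1, 1, 1, 1, 1, 1, 2, 2, 2, 2, 2, 2, 2, 2, 2, 2, 2, 2, 2, 2, 2: 10 irreducibles of dimension 1, each with multiplicity 1; 15 irreducibles of dimension 2, each with multiplicity 2. Total dimension 10*1*1 + 15*2*2 = 70 = |G|.

Derivation: General theorem: in the regular representation of a finite group G, each irreducible appears with multiplicity equal to its dimension. Check: dim(rho_reg) = sum d_i^2 = 1 + 1 + 1 + 1 + 1 + 1 + 1 + 1 + 1 + 1 + 4 + 4 + 4 + 4 + 4 + 4 + 4 + 4 + 4 + 4 + 4 + 4 + 4 + 4 + 4 = 70 = |G|.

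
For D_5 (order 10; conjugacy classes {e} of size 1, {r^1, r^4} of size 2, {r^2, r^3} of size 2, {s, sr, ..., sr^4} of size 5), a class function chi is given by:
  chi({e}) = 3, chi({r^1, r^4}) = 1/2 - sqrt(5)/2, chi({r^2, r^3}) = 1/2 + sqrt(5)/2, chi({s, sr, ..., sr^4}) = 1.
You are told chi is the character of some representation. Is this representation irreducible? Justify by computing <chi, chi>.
Not irreducible (reducible): <chi, chi> = 2 > 1.

<chi, chi> = (1/|G|) sum_C |C| * |chi(C)|^2 = (1/10)[1*|3|^2 + 2*|1/2 - sqrt(5)/2|^2 + 2*|1/2 + sqrt(5)/2|^2 + 5*|1|^2]
  = (1/10)[(9) + (3 - sqrt(5)) + (sqrt(5) + 3) + (5)] = 20/10 = 2.
A character is irreducible iff <chi, chi> = 1, so this representation is reducible.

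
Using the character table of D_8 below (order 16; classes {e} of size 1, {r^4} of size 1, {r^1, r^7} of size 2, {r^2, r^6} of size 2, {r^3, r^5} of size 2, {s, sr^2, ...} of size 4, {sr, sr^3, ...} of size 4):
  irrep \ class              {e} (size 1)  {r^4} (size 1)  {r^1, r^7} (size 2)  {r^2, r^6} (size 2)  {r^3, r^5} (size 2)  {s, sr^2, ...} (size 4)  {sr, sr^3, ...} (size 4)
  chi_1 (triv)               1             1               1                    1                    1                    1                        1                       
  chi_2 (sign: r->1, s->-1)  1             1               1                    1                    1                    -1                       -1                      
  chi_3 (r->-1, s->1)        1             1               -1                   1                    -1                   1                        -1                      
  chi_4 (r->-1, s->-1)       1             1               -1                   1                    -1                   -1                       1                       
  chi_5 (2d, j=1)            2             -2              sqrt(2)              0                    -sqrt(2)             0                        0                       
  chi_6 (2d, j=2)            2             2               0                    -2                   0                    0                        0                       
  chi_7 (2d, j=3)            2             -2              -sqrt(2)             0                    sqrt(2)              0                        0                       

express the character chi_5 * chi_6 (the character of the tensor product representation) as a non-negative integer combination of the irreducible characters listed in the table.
chi_5 tensor chi_6 = chi_5 + chi_7 (all other irreducibles have multiplicity 0).

Argument: The character of a tensor product is the pointwise product (chi_5 * chi_6)(C) = chi_5(C) * chi_6(C):
  {e}: (2)*(2), {r^4}: (-2)*(2), {r^1, r^7}: (sqrt(2))*(0), {r^2, r^6}: (0)*(-2), {r^3, r^5}: (-sqrt(2))*(0), {s, sr^2, ...}: (0)*(0), {sr, sr^3, ...}: (0)*(0)
so (chi_5 * chi_6) takes values
  {e} -> 4, {r^4} -> -4, {r^1, r^7} -> 0, {r^2, r^6} -> 0, {r^3, r^5} -> 0, {s, sr^2, ...} -> 0, {sr, sr^3, ...} -> 0.
Now take the inner product of this character with each irreducible chi from the table, <chi_5*chi_6, chi> = (1/16) sum_C |C| (chi_5*chi_6)(C) conj(chi(C)):
  <chi_5*chi_6, chi_1> = (1/16)[1*(4)*conj(1) + 1*(-4)*conj(1) + 2*(0)*conj(1) + 2*(0)*conj(1) + 2*(0)*conj(1) + 4*(0)*conj(1) + 4*(0)*conj(1)]
      = (1/16)[(4) + (-4) + (0) + (0) + (0) + (0) + (0)] = 0/16 = 0
  <chi_5*chi_6, chi_2> = (1/16)[1*(4)*conj(1) + 1*(-4)*conj(1) + 2*(0)*conj(1) + 2*(0)*conj(1) + 2*(0)*conj(1) + 4*(0)*conj(-1) + 4*(0)*conj(-1)]
      = (1/16)[(4) + (-4) + (0) + (0) + (0) + (0) + (0)] = 0/16 = 0
  <chi_5*chi_6, chi_3> = (1/16)[1*(4)*conj(1) + 1*(-4)*conj(1) + 2*(0)*conj(-1) + 2*(0)*conj(1) + 2*(0)*conj(-1) + 4*(0)*conj(1) + 4*(0)*conj(-1)]
      = (1/16)[(4) + (-4) + (0) + (0) + (0) + (0) + (0)] = 0/16 = 0
  <chi_5*chi_6, chi_4> = (1/16)[1*(4)*conj(1) + 1*(-4)*conj(1) + 2*(0)*conj(-1) + 2*(0)*conj(1) + 2*(0)*conj(-1) + 4*(0)*conj(-1) + 4*(0)*conj(1)]
      = (1/16)[(4) + (-4) + (0) + (0) + (0) + (0) + (0)] = 0/16 = 0
  <chi_5*chi_6, chi_5> = (1/16)[1*(4)*conj(2) + 1*(-4)*conj(-2) + 2*(0)*conj(sqrt(2)) + 2*(0)*conj(0) + 2*(0)*conj(-sqrt(2)) + 4*(0)*conj(0) + 4*(0)*conj(0)]
      = (1/16)[(8) + (8) + (0) + (0) + (0) + (0) + (0)] = 16/16 = 1
  <chi_5*chi_6, chi_6> = (1/16)[1*(4)*conj(2) + 1*(-4)*conj(2) + 2*(0)*conj(0) + 2*(0)*conj(-2) + 2*(0)*conj(0) + 4*(0)*conj(0) + 4*(0)*conj(0)]
      = (1/16)[(8) + (-8) + (0) + (0) + (0) + (0) + (0)] = 0/16 = 0
  <chi_5*chi_6, chi_7> = (1/16)[1*(4)*conj(2) + 1*(-4)*conj(-2) + 2*(0)*conj(-sqrt(2)) + 2*(0)*conj(0) + 2*(0)*conj(sqrt(2)) + 4*(0)*conj(0) + 4*(0)*conj(0)]
      = (1/16)[(8) + (8) + (0) + (0) + (0) + (0) + (0)] = 16/16 = 1
Hence the multiplicities are chi_5: 1, chi_7: 1. Dimension check: dim(chi_5)*dim(chi_6) = 2*2 = 4 and sum (mult * dim) = 1*2 + 1*2 = 4.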